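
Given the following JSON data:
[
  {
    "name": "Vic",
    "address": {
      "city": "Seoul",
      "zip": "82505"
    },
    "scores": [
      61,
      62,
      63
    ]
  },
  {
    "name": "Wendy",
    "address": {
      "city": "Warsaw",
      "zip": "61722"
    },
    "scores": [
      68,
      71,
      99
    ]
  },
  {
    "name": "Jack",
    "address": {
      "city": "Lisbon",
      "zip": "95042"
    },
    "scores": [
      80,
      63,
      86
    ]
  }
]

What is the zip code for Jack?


Path: records[2].address.zip
Value: 95042

ANSWER: 95042


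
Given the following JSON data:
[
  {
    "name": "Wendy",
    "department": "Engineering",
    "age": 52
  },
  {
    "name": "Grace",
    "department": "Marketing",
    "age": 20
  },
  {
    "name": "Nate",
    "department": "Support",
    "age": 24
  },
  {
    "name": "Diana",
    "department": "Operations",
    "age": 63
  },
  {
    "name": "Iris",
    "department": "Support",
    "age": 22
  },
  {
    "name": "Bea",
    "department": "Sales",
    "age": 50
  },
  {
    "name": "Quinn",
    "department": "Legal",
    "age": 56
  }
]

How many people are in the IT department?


Scanning records for department = IT
  No matches found
Count: 0

ANSWER: 0


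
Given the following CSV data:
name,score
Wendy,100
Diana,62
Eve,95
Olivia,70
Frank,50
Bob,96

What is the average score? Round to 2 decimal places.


Scores: 100, 62, 95, 70, 50, 96
Sum = 473
Count = 6
Average = 473 / 6 = 78.83

ANSWER: 78.83


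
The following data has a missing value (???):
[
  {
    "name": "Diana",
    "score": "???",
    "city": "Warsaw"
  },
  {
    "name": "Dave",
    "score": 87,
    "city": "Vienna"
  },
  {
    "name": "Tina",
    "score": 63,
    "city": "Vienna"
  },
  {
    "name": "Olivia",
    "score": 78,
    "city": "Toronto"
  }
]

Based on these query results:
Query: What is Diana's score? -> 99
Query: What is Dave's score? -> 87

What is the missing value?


The missing value is Diana's score
From query: Diana's score = 99

ANSWER: 99


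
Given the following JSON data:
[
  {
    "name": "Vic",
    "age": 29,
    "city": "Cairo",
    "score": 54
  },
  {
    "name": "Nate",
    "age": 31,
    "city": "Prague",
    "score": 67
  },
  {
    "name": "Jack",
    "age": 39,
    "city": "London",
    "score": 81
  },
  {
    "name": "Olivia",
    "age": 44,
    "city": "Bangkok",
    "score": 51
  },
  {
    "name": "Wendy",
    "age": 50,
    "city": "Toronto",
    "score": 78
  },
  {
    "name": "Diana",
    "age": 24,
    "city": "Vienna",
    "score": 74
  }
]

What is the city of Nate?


Looking up record where name = Nate
Record index: 1
Field 'city' = Prague

ANSWER: Prague


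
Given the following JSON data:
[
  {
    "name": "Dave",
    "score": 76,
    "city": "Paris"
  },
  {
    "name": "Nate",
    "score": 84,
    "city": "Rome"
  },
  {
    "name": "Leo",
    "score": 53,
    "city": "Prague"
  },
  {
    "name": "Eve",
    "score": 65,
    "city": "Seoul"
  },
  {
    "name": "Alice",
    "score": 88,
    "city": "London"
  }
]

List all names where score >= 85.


Filtering records where score >= 85:
  Dave (score=76) -> no
  Nate (score=84) -> no
  Leo (score=53) -> no
  Eve (score=65) -> no
  Alice (score=88) -> YES


ANSWER: Alice


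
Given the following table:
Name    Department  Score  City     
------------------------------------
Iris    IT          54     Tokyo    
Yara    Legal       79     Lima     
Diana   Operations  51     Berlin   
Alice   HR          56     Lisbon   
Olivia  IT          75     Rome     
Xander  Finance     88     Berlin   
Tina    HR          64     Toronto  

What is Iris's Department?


Row 1: Iris
Department = IT

ANSWER: IT


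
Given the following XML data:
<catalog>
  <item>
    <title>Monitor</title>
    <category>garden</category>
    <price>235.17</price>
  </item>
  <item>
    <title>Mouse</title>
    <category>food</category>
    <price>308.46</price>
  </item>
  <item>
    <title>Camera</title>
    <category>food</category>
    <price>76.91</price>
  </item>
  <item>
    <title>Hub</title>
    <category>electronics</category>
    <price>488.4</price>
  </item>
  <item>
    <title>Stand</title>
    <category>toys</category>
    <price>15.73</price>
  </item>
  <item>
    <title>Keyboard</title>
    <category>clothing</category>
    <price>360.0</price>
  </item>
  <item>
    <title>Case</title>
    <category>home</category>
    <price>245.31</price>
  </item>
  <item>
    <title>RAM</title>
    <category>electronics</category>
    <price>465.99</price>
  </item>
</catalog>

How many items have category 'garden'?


Scanning <item> elements for <category>garden</category>:
  Item 1: Monitor -> MATCH
Count: 1

ANSWER: 1


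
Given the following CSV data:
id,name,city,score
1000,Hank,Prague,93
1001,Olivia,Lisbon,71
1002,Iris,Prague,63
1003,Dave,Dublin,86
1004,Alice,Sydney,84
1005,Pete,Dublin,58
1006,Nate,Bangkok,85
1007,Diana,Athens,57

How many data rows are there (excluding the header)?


Counting rows (excluding header):
Header: id,name,city,score
Data rows: 8

ANSWER: 8


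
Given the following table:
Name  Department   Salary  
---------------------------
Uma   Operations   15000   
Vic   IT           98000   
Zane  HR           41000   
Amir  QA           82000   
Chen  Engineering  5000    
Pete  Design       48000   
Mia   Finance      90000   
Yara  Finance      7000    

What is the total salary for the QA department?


QA department members:
  Amir: 82000
Total = 82000 = 82000

ANSWER: 82000


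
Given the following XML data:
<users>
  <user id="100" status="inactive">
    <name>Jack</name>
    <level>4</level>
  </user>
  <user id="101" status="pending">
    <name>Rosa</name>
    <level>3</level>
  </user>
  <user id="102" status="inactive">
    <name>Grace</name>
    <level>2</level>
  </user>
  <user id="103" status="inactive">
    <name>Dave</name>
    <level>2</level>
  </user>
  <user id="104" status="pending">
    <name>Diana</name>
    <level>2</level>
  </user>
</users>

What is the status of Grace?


Finding user with name = Grace
user id="102" status="inactive"

ANSWER: inactive


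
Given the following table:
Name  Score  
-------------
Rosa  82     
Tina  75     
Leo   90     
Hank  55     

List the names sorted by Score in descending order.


Sorting by Score (descending):
  Leo: 90
  Rosa: 82
  Tina: 75
  Hank: 55


ANSWER: Leo, Rosa, Tina, Hank


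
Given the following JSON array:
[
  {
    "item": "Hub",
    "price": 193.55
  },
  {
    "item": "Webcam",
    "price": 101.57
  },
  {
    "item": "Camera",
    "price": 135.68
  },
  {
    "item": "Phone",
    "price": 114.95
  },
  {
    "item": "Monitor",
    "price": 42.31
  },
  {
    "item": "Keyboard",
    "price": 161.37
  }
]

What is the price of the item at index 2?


Array index 2 -> Camera
price = 135.68

ANSWER: 135.68


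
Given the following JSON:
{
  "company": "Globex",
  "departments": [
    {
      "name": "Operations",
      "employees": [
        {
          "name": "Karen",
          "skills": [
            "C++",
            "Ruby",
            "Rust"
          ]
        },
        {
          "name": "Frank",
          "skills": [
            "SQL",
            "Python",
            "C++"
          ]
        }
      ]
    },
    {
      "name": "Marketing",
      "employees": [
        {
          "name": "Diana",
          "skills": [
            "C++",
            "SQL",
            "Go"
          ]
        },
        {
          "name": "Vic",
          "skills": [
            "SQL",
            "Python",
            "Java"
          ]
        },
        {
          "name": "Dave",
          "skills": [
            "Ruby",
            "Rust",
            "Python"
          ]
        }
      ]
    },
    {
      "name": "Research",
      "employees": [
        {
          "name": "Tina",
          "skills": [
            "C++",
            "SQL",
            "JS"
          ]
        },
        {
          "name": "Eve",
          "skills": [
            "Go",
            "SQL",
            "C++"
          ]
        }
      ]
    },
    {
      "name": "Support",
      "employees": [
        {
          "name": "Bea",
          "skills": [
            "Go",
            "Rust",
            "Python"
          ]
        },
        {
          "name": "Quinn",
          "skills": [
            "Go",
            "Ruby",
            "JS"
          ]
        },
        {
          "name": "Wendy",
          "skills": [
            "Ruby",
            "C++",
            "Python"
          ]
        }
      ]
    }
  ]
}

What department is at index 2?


Path: departments[2].name
Value: Research

ANSWER: Research


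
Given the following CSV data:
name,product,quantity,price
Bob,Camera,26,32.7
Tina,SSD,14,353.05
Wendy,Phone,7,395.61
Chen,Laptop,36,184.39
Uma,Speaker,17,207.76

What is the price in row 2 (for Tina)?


Row 2: Tina
Column 'price' = 353.05

ANSWER: 353.05


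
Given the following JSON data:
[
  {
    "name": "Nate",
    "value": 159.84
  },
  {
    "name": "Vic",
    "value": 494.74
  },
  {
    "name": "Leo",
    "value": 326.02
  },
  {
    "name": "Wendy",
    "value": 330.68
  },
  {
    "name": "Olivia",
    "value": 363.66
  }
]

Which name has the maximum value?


Comparing values:
  Nate: 159.84
  Vic: 494.74
  Leo: 326.02
  Wendy: 330.68
  Olivia: 363.66
Maximum: Vic (494.74)

ANSWER: Vic


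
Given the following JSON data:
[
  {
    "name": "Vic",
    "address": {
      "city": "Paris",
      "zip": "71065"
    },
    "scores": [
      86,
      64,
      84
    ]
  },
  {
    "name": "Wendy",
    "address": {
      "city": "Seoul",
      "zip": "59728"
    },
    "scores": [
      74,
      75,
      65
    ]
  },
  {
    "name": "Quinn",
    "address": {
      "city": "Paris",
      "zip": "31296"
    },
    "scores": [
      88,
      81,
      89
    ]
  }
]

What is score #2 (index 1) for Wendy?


Path: records[1].scores[1]
Value: 75

ANSWER: 75


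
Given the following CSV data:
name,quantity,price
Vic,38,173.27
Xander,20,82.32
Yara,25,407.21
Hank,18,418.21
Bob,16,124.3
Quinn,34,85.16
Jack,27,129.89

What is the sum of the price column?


Values in 'price' column:
  Row 1: 173.27
  Row 2: 82.32
  Row 3: 407.21
  Row 4: 418.21
  Row 5: 124.3
  Row 6: 85.16
  Row 7: 129.89
Sum = 173.27 + 82.32 + 407.21 + 418.21 + 124.3 + 85.16 + 129.89 = 1420.36

ANSWER: 1420.36


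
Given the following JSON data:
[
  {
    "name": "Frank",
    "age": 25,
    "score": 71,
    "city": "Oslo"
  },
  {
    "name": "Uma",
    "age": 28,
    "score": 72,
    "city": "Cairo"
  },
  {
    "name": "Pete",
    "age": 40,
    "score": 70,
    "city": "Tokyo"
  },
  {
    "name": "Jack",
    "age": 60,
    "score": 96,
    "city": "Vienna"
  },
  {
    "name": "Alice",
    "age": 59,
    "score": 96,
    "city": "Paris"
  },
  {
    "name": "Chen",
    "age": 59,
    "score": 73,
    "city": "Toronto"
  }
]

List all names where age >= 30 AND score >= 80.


Checking both conditions:
  Frank (age=25, score=71) -> no
  Uma (age=28, score=72) -> no
  Pete (age=40, score=70) -> no
  Jack (age=60, score=96) -> YES
  Alice (age=59, score=96) -> YES
  Chen (age=59, score=73) -> no


ANSWER: Jack, Alice


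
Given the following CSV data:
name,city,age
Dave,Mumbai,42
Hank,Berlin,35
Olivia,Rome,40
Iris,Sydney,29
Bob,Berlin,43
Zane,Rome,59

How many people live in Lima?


Scanning city column for 'Lima':
Total matches: 0

ANSWER: 0


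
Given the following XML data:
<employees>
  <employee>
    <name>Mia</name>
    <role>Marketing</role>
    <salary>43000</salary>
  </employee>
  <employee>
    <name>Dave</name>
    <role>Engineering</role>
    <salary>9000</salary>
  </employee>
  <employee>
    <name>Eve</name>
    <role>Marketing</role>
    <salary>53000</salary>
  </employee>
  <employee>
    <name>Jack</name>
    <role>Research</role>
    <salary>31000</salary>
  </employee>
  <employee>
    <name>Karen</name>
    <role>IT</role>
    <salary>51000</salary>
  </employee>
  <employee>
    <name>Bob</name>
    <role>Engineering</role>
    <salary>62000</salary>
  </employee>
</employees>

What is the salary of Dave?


Searching for <employee> with <name>Dave</name>
Found at position 2
<salary>9000</salary>

ANSWER: 9000


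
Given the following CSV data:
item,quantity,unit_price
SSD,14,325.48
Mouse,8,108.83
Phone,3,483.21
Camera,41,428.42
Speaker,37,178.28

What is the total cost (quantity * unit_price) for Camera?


Row: Camera
quantity = 41
unit_price = 428.42
total = 41 * 428.42 = 17565.22

ANSWER: 17565.22


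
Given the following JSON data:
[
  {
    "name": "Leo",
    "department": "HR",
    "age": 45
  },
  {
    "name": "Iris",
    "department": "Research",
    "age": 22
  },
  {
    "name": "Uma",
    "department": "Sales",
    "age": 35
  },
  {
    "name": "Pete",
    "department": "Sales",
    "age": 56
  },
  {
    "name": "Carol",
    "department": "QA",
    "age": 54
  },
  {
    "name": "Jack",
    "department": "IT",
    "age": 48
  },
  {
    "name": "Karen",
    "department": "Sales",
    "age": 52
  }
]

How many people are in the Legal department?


Scanning records for department = Legal
  No matches found
Count: 0

ANSWER: 0


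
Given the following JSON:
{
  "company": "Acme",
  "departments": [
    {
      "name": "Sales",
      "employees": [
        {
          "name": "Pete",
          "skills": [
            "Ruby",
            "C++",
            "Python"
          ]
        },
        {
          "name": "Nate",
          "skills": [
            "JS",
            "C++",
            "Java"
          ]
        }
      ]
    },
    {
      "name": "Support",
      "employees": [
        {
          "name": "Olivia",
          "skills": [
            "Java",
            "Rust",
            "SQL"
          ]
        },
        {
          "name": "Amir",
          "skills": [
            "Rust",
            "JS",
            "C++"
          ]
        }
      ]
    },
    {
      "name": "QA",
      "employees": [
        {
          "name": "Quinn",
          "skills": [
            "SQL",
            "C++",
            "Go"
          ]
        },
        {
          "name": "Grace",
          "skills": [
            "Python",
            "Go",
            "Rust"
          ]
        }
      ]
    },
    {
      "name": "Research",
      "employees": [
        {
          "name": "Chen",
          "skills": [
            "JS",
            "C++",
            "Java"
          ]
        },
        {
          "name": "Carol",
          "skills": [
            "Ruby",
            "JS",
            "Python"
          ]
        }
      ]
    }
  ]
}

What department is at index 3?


Path: departments[3].name
Value: Research

ANSWER: Research


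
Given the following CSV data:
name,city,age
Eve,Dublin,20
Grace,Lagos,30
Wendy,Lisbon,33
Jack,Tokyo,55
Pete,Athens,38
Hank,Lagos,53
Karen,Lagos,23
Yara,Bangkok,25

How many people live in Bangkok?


Scanning city column for 'Bangkok':
  Row 8: Yara -> MATCH
Total matches: 1

ANSWER: 1


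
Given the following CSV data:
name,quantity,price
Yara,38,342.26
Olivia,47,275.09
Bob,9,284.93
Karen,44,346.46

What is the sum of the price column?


Values in 'price' column:
  Row 1: 342.26
  Row 2: 275.09
  Row 3: 284.93
  Row 4: 346.46
Sum = 342.26 + 275.09 + 284.93 + 346.46 = 1248.74

ANSWER: 1248.74


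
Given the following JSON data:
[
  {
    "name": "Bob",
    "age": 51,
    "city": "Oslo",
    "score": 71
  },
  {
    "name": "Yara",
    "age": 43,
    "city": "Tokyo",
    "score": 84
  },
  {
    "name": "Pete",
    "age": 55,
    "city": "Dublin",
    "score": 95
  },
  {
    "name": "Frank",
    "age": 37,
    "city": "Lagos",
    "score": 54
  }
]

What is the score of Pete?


Looking up record where name = Pete
Record index: 2
Field 'score' = 95

ANSWER: 95


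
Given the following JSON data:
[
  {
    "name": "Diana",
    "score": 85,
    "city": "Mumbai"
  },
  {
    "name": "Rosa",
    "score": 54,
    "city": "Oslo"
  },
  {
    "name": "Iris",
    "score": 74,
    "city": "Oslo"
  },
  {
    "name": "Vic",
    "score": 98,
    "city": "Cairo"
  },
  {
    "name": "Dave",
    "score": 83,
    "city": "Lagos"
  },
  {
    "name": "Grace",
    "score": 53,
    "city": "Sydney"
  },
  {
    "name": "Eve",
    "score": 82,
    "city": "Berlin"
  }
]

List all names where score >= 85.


Filtering records where score >= 85:
  Diana (score=85) -> YES
  Rosa (score=54) -> no
  Iris (score=74) -> no
  Vic (score=98) -> YES
  Dave (score=83) -> no
  Grace (score=53) -> no
  Eve (score=82) -> no


ANSWER: Diana, Vic


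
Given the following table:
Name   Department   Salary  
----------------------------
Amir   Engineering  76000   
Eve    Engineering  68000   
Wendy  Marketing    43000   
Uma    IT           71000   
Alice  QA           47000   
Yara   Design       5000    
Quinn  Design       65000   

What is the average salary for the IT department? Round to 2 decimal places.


IT department members:
  Uma: 71000
Sum = 71000
Count = 1
Average = 71000 / 1 = 71000.00

ANSWER: 71000.00


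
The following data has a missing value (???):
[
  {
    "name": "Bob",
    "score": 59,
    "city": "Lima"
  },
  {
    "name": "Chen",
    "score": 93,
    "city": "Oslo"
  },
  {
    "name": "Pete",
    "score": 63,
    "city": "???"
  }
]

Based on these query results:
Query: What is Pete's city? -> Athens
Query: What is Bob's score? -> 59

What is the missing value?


The missing value is Pete's city
From query: Pete's city = Athens

ANSWER: Athens


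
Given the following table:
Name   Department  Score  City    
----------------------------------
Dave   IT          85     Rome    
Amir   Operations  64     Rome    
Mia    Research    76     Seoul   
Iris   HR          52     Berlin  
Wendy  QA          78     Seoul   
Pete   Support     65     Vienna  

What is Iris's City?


Row 4: Iris
City = Berlin

ANSWER: Berlin


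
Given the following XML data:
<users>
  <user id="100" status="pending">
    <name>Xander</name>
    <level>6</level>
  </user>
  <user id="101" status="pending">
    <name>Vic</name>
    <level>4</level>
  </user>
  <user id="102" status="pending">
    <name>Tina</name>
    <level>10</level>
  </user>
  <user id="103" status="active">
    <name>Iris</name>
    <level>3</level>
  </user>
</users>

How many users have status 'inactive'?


Counting users with status='inactive':
Count: 0

ANSWER: 0


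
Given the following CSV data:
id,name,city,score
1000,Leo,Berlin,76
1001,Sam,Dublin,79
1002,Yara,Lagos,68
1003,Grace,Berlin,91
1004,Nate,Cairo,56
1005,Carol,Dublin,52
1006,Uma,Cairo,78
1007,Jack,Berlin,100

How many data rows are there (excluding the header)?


Counting rows (excluding header):
Header: id,name,city,score
Data rows: 8

ANSWER: 8


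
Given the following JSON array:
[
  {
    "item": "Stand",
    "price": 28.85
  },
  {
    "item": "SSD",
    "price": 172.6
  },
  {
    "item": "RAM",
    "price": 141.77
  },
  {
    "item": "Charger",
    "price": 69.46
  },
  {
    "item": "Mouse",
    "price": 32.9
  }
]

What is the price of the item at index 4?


Array index 4 -> Mouse
price = 32.9

ANSWER: 32.9


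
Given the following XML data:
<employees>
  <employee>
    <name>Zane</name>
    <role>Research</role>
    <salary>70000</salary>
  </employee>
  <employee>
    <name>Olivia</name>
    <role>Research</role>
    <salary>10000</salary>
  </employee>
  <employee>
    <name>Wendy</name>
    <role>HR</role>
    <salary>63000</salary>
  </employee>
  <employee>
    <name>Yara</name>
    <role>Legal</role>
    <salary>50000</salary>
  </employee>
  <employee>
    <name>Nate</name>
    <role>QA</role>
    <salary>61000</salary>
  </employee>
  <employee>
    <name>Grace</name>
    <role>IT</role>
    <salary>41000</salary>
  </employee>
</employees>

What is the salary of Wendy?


Searching for <employee> with <name>Wendy</name>
Found at position 3
<salary>63000</salary>

ANSWER: 63000


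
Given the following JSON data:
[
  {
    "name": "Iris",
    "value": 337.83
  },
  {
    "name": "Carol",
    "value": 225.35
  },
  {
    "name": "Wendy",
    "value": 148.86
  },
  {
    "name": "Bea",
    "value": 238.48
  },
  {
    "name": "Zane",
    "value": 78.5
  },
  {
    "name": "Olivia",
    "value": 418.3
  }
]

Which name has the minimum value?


Comparing values:
  Iris: 337.83
  Carol: 225.35
  Wendy: 148.86
  Bea: 238.48
  Zane: 78.5
  Olivia: 418.3
Minimum: Zane (78.5)

ANSWER: Zane


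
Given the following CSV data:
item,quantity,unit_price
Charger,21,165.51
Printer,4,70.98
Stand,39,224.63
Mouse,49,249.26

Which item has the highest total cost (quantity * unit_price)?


Computing row totals:
  Charger: 3475.71
  Printer: 283.92
  Stand: 8760.57
  Mouse: 12213.74
Maximum: Mouse (12213.74)

ANSWER: Mouse


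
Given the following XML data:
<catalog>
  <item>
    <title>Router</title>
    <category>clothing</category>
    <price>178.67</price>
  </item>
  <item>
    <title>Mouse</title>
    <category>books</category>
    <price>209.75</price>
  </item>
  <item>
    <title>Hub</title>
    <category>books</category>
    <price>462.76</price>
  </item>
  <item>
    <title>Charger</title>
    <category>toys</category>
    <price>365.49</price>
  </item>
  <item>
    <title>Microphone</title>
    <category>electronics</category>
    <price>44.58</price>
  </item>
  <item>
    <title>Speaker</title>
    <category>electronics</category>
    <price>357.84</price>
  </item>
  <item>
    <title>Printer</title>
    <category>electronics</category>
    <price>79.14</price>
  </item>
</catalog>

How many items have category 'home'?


Scanning <item> elements for <category>home</category>:
Count: 0

ANSWER: 0


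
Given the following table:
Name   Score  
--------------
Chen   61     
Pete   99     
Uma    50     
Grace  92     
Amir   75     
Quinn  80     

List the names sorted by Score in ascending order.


Sorting by Score (ascending):
  Uma: 50
  Chen: 61
  Amir: 75
  Quinn: 80
  Grace: 92
  Pete: 99


ANSWER: Uma, Chen, Amir, Quinn, Grace, Pete


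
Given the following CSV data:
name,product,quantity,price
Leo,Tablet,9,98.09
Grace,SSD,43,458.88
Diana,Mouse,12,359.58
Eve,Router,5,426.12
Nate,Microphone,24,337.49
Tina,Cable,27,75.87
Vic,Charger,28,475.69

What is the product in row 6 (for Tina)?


Row 6: Tina
Column 'product' = Cable

ANSWER: Cable


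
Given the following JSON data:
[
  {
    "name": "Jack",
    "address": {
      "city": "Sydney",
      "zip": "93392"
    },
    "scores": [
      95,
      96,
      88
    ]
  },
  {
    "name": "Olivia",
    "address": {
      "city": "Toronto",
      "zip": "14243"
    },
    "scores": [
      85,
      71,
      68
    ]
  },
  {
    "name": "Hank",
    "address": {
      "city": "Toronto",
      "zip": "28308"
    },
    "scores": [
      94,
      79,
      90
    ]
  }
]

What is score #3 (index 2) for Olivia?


Path: records[1].scores[2]
Value: 68

ANSWER: 68


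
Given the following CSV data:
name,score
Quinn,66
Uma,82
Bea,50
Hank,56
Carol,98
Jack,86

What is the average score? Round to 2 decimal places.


Scores: 66, 82, 50, 56, 98, 86
Sum = 438
Count = 6
Average = 438 / 6 = 73.00

ANSWER: 73.00


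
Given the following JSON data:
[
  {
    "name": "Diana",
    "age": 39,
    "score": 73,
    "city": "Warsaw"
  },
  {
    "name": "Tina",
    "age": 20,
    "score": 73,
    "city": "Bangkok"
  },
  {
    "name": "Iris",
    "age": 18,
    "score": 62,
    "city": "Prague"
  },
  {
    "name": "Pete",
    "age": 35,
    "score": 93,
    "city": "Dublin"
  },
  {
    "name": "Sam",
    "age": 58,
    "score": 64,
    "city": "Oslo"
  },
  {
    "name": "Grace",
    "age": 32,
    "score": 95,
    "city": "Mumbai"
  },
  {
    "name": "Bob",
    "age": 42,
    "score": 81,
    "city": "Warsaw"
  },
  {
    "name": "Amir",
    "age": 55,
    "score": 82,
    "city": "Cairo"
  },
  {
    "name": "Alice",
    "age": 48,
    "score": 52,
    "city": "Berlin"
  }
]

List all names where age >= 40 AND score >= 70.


Checking both conditions:
  Diana (age=39, score=73) -> no
  Tina (age=20, score=73) -> no
  Iris (age=18, score=62) -> no
  Pete (age=35, score=93) -> no
  Sam (age=58, score=64) -> no
  Grace (age=32, score=95) -> no
  Bob (age=42, score=81) -> YES
  Amir (age=55, score=82) -> YES
  Alice (age=48, score=52) -> no


ANSWER: Bob, Amir


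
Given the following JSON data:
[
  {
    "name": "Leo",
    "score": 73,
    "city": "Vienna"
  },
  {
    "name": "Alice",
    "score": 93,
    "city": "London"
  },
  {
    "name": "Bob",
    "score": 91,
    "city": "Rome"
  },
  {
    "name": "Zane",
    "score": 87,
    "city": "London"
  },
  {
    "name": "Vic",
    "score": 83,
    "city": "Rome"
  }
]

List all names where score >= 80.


Filtering records where score >= 80:
  Leo (score=73) -> no
  Alice (score=93) -> YES
  Bob (score=91) -> YES
  Zane (score=87) -> YES
  Vic (score=83) -> YES


ANSWER: Alice, Bob, Zane, Vic


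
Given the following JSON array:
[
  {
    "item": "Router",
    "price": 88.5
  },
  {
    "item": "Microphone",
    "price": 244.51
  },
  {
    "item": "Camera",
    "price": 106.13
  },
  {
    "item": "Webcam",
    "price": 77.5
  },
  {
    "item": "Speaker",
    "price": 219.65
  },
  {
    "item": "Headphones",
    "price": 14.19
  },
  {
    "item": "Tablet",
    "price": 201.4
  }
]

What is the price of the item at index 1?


Array index 1 -> Microphone
price = 244.51

ANSWER: 244.51


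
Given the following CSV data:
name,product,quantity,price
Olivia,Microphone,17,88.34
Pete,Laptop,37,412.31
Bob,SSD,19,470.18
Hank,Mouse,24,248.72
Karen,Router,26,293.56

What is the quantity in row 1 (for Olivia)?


Row 1: Olivia
Column 'quantity' = 17

ANSWER: 17


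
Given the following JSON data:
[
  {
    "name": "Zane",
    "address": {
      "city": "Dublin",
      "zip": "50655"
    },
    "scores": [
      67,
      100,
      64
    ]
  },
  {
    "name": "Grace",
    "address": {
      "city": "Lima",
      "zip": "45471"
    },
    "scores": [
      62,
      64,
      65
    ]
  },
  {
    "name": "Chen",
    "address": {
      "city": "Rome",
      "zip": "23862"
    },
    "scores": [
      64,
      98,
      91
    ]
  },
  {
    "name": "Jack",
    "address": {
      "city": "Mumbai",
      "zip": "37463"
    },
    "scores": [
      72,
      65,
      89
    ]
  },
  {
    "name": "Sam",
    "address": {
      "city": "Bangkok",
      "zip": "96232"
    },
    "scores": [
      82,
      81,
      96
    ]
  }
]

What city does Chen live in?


Path: records[2].address.city
Value: Rome

ANSWER: Rome


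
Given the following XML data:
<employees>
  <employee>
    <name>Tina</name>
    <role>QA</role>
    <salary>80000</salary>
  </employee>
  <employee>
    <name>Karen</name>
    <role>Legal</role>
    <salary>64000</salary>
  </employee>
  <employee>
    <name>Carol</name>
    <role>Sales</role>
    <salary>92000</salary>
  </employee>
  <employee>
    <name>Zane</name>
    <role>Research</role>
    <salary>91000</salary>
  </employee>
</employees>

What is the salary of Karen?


Searching for <employee> with <name>Karen</name>
Found at position 2
<salary>64000</salary>

ANSWER: 64000


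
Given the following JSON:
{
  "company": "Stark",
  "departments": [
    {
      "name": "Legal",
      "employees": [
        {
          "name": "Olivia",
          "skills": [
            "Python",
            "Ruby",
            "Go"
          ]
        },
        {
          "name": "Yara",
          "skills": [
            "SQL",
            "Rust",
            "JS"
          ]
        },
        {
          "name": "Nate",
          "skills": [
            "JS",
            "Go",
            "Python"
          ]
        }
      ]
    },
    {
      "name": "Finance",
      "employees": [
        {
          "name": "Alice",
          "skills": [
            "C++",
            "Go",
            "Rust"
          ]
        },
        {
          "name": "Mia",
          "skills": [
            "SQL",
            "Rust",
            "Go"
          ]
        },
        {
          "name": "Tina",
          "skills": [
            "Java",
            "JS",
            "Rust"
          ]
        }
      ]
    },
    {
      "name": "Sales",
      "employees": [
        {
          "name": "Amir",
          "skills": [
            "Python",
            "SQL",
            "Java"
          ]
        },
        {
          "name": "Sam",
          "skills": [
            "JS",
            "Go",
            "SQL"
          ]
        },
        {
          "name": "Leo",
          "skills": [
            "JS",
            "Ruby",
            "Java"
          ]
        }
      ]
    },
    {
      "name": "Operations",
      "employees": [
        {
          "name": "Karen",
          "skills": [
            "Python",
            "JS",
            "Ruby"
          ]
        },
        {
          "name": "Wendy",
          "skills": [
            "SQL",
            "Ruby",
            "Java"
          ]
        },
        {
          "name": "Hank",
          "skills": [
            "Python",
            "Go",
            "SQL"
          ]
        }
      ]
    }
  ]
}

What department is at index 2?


Path: departments[2].name
Value: Sales

ANSWER: Sales


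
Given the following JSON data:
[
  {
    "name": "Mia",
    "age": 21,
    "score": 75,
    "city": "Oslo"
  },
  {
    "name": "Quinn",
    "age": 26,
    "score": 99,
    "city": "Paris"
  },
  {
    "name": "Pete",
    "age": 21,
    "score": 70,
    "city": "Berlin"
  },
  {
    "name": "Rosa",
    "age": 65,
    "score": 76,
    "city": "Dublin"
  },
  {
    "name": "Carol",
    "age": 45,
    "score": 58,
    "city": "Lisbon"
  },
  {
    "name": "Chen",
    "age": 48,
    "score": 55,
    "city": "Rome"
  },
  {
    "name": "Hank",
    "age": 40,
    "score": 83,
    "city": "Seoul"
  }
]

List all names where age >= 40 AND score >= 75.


Checking both conditions:
  Mia (age=21, score=75) -> no
  Quinn (age=26, score=99) -> no
  Pete (age=21, score=70) -> no
  Rosa (age=65, score=76) -> YES
  Carol (age=45, score=58) -> no
  Chen (age=48, score=55) -> no
  Hank (age=40, score=83) -> YES


ANSWER: Rosa, Hank


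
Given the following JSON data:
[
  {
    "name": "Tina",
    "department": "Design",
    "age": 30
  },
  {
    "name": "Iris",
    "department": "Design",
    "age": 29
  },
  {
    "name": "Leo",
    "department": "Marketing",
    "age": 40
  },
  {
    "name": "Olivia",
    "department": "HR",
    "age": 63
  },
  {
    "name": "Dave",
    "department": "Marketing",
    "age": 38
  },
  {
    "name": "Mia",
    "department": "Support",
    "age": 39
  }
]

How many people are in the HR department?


Scanning records for department = HR
  Record 3: Olivia
Count: 1

ANSWER: 1


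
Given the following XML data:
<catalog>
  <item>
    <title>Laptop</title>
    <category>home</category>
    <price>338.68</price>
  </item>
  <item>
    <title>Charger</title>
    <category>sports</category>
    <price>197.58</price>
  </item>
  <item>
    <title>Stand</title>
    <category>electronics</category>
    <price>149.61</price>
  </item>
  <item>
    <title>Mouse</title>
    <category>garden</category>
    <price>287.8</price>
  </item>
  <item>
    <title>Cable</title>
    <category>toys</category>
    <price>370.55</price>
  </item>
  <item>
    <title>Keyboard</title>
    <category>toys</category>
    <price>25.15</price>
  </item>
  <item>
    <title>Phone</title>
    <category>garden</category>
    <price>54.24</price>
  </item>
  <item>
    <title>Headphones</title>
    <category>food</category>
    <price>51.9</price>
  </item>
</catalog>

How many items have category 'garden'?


Scanning <item> elements for <category>garden</category>:
  Item 4: Mouse -> MATCH
  Item 7: Phone -> MATCH
Count: 2

ANSWER: 2


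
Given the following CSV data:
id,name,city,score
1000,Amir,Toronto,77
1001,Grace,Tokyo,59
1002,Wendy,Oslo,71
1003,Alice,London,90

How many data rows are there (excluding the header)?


Counting rows (excluding header):
Header: id,name,city,score
Data rows: 4

ANSWER: 4


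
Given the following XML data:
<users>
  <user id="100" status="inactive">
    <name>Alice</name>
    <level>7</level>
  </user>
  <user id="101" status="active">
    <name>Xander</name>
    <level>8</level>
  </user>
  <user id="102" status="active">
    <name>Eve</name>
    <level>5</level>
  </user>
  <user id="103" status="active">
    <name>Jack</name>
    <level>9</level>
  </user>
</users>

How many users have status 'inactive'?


Counting users with status='inactive':
  Alice (id=100) -> MATCH
Count: 1

ANSWER: 1


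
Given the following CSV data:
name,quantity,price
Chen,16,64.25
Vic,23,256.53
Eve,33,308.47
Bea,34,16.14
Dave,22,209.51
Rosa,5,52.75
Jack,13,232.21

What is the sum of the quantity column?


Values in 'quantity' column:
  Row 1: 16
  Row 2: 23
  Row 3: 33
  Row 4: 34
  Row 5: 22
  Row 6: 5
  Row 7: 13
Sum = 16 + 23 + 33 + 34 + 22 + 5 + 13 = 146

ANSWER: 146


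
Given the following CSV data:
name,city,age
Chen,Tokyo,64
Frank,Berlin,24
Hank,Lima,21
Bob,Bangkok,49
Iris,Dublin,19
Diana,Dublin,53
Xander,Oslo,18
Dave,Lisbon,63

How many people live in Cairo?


Scanning city column for 'Cairo':
Total matches: 0

ANSWER: 0


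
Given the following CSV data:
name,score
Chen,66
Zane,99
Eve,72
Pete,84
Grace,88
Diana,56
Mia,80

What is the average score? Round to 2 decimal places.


Scores: 66, 99, 72, 84, 88, 56, 80
Sum = 545
Count = 7
Average = 545 / 7 = 77.86

ANSWER: 77.86


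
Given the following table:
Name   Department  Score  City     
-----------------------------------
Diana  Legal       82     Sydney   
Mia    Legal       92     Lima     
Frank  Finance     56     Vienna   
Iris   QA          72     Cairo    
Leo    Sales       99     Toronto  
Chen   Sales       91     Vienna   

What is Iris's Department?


Row 4: Iris
Department = QA

ANSWER: QA


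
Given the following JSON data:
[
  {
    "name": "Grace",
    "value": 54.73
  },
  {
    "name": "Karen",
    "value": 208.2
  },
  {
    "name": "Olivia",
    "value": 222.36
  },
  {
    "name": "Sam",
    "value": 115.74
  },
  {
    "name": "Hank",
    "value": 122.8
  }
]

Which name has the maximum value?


Comparing values:
  Grace: 54.73
  Karen: 208.2
  Olivia: 222.36
  Sam: 115.74
  Hank: 122.8
Maximum: Olivia (222.36)

ANSWER: Olivia


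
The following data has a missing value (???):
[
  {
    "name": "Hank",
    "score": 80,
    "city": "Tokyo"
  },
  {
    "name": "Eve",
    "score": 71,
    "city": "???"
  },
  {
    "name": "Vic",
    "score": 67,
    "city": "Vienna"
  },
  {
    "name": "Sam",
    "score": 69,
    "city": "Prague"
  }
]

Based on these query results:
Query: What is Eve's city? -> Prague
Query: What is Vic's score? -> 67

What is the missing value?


The missing value is Eve's city
From query: Eve's city = Prague

ANSWER: Prague


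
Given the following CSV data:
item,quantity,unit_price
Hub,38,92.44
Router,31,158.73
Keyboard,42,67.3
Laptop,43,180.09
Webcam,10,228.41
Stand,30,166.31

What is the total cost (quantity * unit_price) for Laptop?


Row: Laptop
quantity = 43
unit_price = 180.09
total = 43 * 180.09 = 7743.87

ANSWER: 7743.87


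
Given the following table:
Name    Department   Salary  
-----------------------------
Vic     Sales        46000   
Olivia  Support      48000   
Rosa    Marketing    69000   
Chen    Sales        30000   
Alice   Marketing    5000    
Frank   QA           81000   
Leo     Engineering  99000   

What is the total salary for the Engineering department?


Engineering department members:
  Leo: 99000
Total = 99000 = 99000

ANSWER: 99000


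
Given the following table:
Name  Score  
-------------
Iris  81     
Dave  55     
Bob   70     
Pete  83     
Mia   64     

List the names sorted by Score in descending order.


Sorting by Score (descending):
  Pete: 83
  Iris: 81
  Bob: 70
  Mia: 64
  Dave: 55


ANSWER: Pete, Iris, Bob, Mia, Dave


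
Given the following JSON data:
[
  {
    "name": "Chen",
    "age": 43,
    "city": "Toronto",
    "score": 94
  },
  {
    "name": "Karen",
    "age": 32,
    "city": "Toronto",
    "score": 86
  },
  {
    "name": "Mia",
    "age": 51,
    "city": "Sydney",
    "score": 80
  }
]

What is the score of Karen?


Looking up record where name = Karen
Record index: 1
Field 'score' = 86

ANSWER: 86


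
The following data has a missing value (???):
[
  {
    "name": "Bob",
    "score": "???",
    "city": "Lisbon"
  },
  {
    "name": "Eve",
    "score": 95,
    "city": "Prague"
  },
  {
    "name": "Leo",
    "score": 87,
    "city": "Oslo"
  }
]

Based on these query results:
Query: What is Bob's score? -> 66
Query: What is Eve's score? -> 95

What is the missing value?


The missing value is Bob's score
From query: Bob's score = 66

ANSWER: 66


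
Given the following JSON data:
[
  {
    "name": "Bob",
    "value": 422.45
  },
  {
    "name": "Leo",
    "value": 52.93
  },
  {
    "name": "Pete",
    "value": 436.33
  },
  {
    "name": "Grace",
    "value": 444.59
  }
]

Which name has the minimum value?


Comparing values:
  Bob: 422.45
  Leo: 52.93
  Pete: 436.33
  Grace: 444.59
Minimum: Leo (52.93)

ANSWER: Leo


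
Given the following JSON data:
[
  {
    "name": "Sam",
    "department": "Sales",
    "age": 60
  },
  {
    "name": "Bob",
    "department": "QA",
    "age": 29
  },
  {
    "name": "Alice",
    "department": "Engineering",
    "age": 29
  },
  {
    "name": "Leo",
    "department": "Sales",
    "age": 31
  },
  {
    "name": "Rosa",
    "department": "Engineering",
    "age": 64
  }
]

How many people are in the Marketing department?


Scanning records for department = Marketing
  No matches found
Count: 0

ANSWER: 0


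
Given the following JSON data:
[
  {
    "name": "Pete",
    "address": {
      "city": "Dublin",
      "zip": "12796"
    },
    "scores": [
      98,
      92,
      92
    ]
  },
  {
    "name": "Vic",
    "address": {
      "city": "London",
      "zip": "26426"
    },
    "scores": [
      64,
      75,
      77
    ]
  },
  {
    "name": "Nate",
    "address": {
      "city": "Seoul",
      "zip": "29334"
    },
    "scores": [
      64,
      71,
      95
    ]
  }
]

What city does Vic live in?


Path: records[1].address.city
Value: London

ANSWER: London


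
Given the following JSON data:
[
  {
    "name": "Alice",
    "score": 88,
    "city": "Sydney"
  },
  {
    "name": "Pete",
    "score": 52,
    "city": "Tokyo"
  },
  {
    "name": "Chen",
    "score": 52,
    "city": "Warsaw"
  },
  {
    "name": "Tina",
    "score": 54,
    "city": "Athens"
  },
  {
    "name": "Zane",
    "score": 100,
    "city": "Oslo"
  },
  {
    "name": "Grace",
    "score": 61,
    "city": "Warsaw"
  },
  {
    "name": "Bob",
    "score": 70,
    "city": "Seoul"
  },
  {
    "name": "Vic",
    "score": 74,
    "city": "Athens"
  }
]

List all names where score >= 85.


Filtering records where score >= 85:
  Alice (score=88) -> YES
  Pete (score=52) -> no
  Chen (score=52) -> no
  Tina (score=54) -> no
  Zane (score=100) -> YES
  Grace (score=61) -> no
  Bob (score=70) -> no
  Vic (score=74) -> no


ANSWER: Alice, Zane


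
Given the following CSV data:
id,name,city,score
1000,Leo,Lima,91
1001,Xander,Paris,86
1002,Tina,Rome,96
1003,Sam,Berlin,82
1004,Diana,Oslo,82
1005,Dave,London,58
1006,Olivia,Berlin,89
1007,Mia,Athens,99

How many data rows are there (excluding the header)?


Counting rows (excluding header):
Header: id,name,city,score
Data rows: 8

ANSWER: 8


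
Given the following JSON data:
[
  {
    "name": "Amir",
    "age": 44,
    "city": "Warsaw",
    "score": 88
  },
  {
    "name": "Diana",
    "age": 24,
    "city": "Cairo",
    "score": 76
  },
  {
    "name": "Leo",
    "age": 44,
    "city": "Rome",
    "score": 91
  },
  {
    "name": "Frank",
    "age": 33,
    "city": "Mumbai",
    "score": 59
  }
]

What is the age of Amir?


Looking up record where name = Amir
Record index: 0
Field 'age' = 44

ANSWER: 44


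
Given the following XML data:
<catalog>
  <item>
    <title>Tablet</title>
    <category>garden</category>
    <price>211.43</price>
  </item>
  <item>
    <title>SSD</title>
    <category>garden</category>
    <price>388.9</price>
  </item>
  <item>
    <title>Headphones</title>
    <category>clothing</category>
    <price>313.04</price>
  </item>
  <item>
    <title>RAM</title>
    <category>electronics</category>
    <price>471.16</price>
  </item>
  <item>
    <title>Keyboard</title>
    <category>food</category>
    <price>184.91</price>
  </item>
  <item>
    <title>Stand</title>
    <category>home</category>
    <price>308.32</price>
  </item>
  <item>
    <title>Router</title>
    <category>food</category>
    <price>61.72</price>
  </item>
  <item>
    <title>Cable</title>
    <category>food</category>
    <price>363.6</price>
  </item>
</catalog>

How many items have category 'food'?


Scanning <item> elements for <category>food</category>:
  Item 5: Keyboard -> MATCH
  Item 7: Router -> MATCH
  Item 8: Cable -> MATCH
Count: 3

ANSWER: 3
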